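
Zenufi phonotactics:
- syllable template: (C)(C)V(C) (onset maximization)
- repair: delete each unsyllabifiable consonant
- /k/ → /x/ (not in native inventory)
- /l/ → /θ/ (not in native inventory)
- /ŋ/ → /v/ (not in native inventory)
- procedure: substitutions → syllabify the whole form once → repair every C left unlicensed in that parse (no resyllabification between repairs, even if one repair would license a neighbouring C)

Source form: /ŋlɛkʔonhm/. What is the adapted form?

vθɛxʔon

Substitution: /ŋ/ → /v/, /l/ → /θ/, /k/ → /x/, giving /vθɛxʔonhm/.
Syllabifying with onset maximization leaves /h/, /m/ stranded (at most one coda consonant is licensed; onsets may contain at most 2 consonants).
Deletion applies to /h/, /m/.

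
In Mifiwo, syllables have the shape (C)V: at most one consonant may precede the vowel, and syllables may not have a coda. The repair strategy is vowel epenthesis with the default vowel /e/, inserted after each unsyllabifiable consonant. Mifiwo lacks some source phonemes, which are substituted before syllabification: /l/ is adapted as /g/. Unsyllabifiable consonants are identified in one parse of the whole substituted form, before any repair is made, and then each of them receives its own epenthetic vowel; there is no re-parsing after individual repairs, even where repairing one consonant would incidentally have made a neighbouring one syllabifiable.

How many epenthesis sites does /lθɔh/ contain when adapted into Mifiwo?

After substitution the input is /gθɔh/.
The unsyllabifiable consonants are /g/, /h/; each receives one epenthetic vowel.

2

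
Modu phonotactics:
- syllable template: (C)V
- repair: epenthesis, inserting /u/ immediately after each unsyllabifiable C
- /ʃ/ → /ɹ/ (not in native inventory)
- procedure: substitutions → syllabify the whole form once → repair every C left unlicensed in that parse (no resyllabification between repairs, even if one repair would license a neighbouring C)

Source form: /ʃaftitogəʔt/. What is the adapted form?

Substitution: /ʃ/ → /ɹ/, giving /ɹaftitogəʔt/.
Syllabifying with onset maximization leaves /f/, /ʔ/, /t/ stranded (no codas are permitted; onsets are limited to one consonant).
Inserting the epenthetic vowel yields /f/ → /fu/, /ʔ/ → /ʔu/, /t/ → /tu/.

ɹafutitogəʔutu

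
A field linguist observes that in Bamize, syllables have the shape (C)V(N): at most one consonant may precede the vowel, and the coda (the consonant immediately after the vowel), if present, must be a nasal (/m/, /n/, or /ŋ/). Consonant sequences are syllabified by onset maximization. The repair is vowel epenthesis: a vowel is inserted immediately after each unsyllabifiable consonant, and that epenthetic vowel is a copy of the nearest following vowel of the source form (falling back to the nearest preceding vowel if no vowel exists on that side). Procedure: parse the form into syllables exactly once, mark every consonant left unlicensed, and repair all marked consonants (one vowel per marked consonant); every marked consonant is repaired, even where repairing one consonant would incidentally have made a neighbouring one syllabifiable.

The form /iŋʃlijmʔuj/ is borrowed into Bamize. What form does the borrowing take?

iŋʃilijumuʔuju

The consonants /ʃ/, /j/, /m/, /j/ cannot be parsed into a legal (C)V(N) syllable (only a nasal (/m/, /n/, or /ŋ/) is licensed in coda position; onsets are limited to one consonant).
Each unlicensed consonant becomes the onset of a new syllable: /ʃ/ → /ʃi/, /j/ → /ju/, /m/ → /mu/, /j/ → /ju/.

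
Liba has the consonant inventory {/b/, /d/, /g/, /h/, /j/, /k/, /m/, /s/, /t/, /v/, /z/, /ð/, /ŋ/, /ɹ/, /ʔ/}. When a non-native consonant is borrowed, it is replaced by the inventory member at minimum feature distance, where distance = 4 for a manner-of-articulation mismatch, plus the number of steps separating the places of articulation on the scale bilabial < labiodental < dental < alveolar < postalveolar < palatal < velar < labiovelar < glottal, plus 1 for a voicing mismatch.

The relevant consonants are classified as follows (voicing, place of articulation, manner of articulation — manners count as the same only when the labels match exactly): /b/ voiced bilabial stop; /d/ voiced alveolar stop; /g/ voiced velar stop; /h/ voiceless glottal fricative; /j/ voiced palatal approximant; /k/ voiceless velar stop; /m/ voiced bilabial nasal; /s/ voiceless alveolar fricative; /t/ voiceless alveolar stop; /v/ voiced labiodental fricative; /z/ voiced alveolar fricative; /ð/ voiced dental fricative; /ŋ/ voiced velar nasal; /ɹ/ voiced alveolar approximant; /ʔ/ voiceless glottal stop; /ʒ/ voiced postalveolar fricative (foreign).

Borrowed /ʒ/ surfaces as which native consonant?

z

/z/ is closest: same manner (fricative), place distance 1 (postalveolar→alveolar), same voicing; total 1. Next closest is /s/ at distance 2.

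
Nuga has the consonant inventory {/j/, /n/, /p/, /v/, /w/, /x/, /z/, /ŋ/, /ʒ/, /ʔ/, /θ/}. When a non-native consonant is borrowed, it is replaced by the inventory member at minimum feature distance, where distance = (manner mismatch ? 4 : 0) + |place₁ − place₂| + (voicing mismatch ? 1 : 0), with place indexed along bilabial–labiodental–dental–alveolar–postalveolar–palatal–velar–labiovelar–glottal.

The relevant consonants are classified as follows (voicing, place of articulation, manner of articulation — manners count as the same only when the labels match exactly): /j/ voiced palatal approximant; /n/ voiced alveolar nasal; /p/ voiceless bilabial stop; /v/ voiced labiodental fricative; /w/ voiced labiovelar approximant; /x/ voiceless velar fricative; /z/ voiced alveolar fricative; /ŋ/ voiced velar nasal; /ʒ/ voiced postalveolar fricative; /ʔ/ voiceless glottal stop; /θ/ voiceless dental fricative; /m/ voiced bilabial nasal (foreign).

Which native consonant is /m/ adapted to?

/n/ is closest: same manner (nasal), place distance 3 (bilabial→alveolar), same voicing; total 3. Next closest is /p/ at distance 5.

n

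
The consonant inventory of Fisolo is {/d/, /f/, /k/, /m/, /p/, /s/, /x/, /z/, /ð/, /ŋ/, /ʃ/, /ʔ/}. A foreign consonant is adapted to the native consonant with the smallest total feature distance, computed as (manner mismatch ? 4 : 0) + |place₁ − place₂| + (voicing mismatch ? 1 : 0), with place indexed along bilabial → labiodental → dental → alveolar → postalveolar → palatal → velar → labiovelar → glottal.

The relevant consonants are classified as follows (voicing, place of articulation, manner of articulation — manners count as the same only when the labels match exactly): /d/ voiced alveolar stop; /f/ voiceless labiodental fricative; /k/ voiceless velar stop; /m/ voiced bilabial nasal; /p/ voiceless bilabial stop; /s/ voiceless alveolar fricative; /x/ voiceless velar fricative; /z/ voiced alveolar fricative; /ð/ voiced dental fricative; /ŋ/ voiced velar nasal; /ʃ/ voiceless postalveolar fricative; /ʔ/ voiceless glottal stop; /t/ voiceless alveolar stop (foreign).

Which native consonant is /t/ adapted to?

d

/d/ is closest: same manner (stop), place distance 0 (alveolar→alveolar), voicing differs (+1); total 1. Next closest is /k/ at distance 3.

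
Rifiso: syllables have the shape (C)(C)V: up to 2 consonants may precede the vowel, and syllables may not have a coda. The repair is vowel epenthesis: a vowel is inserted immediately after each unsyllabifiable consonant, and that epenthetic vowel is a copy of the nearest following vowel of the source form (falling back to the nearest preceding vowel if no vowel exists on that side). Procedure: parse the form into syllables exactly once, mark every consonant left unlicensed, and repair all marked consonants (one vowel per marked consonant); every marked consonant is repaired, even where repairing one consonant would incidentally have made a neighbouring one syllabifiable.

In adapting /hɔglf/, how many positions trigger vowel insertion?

The unsyllabifiable consonants are /g/, /l/, /f/; each receives one epenthetic vowel.

3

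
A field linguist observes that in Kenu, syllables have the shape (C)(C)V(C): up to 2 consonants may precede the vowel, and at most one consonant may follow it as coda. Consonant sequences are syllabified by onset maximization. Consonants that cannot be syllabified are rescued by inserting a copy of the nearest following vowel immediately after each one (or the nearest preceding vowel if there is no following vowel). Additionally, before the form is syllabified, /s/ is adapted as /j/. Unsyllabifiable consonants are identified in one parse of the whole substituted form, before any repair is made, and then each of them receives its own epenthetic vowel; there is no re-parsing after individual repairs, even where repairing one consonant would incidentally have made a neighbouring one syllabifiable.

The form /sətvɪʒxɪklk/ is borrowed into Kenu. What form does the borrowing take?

Substitution: /s/ → /j/, giving /jətvɪʒxɪklk/.
Syllabifying with onset maximization leaves /l/, /k/ stranded (at most one coda consonant is licensed; onsets may contain at most 2 consonants).
Each unlicensed consonant becomes the onset of a new syllable: /l/ → /lɪ/, /k/ → /kɪ/.

jətvɪʒxɪklɪkɪ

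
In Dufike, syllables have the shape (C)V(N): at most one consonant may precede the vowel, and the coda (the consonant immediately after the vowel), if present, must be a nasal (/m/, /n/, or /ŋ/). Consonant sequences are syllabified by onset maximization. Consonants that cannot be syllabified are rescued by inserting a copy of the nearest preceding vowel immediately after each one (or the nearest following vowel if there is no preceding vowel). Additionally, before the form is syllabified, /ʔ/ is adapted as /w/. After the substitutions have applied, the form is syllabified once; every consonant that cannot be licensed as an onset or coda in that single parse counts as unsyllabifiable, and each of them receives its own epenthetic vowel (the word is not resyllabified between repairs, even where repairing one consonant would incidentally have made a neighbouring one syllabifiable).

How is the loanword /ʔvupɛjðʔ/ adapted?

wuvupɛjɛðɛwɛ

Substitution: /ʔ/ → /w/, giving /wvupɛjðw/.
Syllabifying with onset maximization leaves /w/, /j/, /ð/, /w/ stranded (only a nasal (/m/, /n/, or /ŋ/) is licensed in coda position; onsets are limited to one consonant).
Epenthesis after each stranded consonant: /w/ → /wu/, /j/ → /jɛ/, /ð/ → /ðɛ/, /w/ → /wɛ/.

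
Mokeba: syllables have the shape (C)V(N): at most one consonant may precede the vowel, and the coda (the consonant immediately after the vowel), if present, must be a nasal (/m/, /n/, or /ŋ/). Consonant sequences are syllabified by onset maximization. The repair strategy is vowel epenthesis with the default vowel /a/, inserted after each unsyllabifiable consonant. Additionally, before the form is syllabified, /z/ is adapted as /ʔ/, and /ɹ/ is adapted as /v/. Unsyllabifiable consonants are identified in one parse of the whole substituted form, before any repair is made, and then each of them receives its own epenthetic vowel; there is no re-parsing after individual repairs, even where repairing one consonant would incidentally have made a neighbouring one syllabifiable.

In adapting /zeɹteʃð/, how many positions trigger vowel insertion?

3

After substitution the input is /ʔevteʃð/.
The unsyllabifiable consonants are /v/, /ʃ/, /ð/; each receives one epenthetic vowel.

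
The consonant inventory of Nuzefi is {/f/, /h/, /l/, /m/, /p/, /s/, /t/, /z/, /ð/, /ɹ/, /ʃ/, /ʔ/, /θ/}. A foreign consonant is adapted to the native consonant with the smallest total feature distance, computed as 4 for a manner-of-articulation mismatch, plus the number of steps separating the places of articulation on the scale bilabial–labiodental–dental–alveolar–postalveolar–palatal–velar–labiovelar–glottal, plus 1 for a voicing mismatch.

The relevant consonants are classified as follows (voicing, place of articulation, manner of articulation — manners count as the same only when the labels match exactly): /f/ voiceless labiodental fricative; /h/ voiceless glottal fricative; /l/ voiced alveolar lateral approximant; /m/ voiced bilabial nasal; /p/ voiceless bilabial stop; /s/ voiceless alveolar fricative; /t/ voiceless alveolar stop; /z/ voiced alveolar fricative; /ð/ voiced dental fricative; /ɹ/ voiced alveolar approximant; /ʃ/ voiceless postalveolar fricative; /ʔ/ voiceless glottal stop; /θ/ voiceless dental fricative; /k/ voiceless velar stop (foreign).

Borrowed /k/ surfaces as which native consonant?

/ʔ/ is closest: same manner (stop), place distance 2 (velar→glottal), same voicing; total 2. Next closest is /t/ at distance 3.

ʔ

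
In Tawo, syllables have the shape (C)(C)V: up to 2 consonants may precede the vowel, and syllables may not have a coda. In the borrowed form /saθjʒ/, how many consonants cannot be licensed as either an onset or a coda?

3

The consonants /θ/, /j/, /ʒ/ cannot be parsed into a legal (C)(C)V syllable (no codas are permitted; onsets may contain at most 2 consonants).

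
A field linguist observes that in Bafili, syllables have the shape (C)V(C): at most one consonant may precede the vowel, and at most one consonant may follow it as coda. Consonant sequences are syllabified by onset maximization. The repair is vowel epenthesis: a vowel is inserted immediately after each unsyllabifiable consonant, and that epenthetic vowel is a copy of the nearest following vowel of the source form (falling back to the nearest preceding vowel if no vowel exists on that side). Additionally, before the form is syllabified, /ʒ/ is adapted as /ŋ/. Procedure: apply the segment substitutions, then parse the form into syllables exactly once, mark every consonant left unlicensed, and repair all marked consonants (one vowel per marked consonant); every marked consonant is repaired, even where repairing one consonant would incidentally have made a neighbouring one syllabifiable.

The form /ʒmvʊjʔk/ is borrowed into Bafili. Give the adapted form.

ŋʊmʊvʊjʔʊkʊ

Substitution: /ʒ/ → /ŋ/, giving /ŋmvʊjʔk/.
The consonants /ŋ/, /m/, /ʔ/, /k/ cannot be parsed into a legal (C)V(C) syllable (at most one coda consonant is licensed; onsets are limited to one consonant).
Each unlicensed consonant becomes the onset of a new syllable: /ŋ/ → /ŋʊ/, /m/ → /mʊ/, /ʔ/ → /ʔʊ/, /k/ → /kʊ/.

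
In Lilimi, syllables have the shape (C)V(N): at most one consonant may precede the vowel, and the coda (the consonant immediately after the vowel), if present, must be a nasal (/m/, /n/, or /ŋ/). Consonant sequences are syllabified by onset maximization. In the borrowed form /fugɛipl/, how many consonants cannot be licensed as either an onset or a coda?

Syllabifying with onset maximization leaves /p/, /l/ stranded (only a nasal (/m/, /n/, or /ŋ/) is licensed in coda position; onsets are limited to one consonant).

2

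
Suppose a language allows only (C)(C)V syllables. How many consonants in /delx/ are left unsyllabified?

Syllabifying with onset maximization leaves /l/, /x/ stranded (no codas are permitted; onsets may contain at most 2 consonants).

2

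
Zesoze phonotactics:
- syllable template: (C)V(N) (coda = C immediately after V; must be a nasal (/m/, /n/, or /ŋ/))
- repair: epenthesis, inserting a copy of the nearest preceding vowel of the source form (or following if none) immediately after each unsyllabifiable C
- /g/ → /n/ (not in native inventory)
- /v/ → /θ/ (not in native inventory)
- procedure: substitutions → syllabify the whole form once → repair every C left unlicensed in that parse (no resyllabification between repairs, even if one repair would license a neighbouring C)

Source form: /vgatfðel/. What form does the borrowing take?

θanatafaðele

Substitution: /v/ → /θ/, /g/ → /n/, giving /θnatfðel/.
The consonants /θ/, /t/, /f/, /l/ cannot be parsed into a legal (C)V(N) syllable (only a nasal (/m/, /n/, or /ŋ/) is licensed in coda position; onsets are limited to one consonant).
Inserting the epenthetic vowel yields /θ/ → /θa/, /t/ → /ta/, /f/ → /fa/, /l/ → /le/.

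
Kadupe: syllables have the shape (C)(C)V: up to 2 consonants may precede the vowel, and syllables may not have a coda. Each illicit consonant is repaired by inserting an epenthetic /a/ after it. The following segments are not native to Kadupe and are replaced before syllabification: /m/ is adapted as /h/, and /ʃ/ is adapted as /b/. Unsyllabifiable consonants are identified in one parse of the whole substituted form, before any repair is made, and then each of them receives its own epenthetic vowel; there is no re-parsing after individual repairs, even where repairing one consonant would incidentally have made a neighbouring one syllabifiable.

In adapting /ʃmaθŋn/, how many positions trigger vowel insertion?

3

After substitution the input is /bhaθŋn/.
The unsyllabifiable consonants are /θ/, /ŋ/, /n/; each receives one epenthetic vowel.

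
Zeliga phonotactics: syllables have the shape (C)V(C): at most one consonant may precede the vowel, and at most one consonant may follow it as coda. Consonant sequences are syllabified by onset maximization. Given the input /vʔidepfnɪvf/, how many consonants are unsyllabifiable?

Syllabifying with onset maximization leaves /v/, /f/, /f/ stranded (at most one coda consonant is licensed; onsets are limited to one consonant).

3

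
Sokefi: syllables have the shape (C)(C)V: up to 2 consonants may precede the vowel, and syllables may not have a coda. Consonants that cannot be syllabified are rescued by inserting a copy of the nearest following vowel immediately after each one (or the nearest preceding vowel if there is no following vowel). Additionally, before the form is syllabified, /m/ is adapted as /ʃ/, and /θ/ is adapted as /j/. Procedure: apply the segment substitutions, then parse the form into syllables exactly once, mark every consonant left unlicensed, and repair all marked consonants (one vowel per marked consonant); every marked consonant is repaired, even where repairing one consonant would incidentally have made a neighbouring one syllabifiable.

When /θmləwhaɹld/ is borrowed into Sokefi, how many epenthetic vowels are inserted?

After substitution the input is /jʃləwhaɹld/.
The unsyllabifiable consonants are /j/, /ɹ/, /l/, /d/; each receives one epenthetic vowel.

4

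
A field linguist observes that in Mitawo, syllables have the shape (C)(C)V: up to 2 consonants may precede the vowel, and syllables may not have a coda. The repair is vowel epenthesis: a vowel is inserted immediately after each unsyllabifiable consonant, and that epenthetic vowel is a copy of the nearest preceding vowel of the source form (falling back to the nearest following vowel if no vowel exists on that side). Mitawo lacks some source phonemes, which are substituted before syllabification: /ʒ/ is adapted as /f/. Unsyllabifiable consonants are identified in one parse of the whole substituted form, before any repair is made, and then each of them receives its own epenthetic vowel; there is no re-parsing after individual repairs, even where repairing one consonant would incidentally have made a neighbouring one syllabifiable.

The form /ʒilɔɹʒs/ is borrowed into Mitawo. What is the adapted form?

filɔɹɔfɔsɔ

Substitution: /ʒ/ → /f/, giving /filɔɹfs/.
Syllabifying with onset maximization leaves /ɹ/, /f/, /s/ stranded (no codas are permitted; onsets may contain at most 2 consonants).
Epenthesis after each stranded consonant: /ɹ/ → /ɹɔ/, /f/ → /fɔ/, /s/ → /sɔ/.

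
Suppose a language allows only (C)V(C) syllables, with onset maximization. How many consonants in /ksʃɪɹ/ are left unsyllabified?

2

The consonants /k/, /s/ cannot be parsed into a legal (C)V(C) syllable (at most one coda consonant is licensed; onsets are limited to one consonant).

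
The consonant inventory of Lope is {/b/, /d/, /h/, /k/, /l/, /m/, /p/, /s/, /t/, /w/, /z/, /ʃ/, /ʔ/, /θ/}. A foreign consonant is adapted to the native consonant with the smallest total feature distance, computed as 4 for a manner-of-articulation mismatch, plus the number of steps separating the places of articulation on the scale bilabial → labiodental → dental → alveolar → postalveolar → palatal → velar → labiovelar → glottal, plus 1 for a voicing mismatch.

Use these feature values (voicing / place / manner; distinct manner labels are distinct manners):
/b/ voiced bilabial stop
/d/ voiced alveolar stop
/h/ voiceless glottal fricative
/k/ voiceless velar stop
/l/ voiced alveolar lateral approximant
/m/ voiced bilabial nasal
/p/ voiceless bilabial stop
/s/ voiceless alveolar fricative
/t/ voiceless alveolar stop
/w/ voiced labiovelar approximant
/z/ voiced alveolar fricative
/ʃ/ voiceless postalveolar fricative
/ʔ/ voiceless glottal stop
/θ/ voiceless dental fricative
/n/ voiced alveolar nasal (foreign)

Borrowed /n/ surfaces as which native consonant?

/m/ is closest: same manner (nasal), place distance 3 (alveolar→bilabial), same voicing; total 3. Next closest is /d/ at distance 4.

m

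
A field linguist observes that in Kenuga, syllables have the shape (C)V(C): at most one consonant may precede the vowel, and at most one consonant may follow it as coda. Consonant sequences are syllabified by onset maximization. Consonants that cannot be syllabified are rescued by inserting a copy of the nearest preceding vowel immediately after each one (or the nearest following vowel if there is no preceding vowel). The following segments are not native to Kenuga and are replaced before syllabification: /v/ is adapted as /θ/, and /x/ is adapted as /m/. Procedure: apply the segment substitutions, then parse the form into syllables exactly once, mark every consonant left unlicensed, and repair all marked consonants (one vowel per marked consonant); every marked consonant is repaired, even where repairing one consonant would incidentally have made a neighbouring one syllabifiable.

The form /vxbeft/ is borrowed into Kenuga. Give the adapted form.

Substitution: /v/ → /θ/, /x/ → /m/, giving /θmbeft/.
Under (C)V(C), the unsyllabifiable consonants are /θ/, /m/, /t/ (at most one coda consonant is licensed; onsets are limited to one consonant).
Epenthesis after each stranded consonant: /θ/ → /θe/, /m/ → /me/, /t/ → /te/.

θemebefte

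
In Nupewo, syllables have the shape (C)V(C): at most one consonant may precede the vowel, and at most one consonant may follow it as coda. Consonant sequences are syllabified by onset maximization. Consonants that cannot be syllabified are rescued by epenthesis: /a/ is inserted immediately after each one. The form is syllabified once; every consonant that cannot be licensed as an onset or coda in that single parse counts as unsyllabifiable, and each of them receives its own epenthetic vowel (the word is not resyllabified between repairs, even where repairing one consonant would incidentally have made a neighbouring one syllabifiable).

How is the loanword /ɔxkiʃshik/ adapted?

Under (C)V(C), the unsyllabifiable consonants are /s/ (at most one coda consonant is licensed; onsets are limited to one consonant).
Each unlicensed consonant becomes the onset of a new syllable: /s/ → /sa/.

ɔxkiʃsahik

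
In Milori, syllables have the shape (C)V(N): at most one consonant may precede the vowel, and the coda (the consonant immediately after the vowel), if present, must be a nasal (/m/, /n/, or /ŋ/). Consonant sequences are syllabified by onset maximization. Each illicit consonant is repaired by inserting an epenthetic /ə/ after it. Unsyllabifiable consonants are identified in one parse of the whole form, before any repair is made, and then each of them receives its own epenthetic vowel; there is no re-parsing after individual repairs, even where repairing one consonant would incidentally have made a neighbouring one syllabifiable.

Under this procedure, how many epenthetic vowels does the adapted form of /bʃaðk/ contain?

The unsyllabifiable consonants are /b/, /ð/, /k/; each receives one epenthetic vowel.

3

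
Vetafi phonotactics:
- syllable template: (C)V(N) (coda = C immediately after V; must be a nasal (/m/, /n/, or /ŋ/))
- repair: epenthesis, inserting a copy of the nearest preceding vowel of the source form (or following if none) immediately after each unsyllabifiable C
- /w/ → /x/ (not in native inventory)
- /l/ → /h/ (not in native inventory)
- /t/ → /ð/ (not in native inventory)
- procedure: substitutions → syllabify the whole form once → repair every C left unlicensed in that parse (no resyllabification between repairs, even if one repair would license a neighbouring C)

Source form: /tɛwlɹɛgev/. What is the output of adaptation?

ðɛxɛhɛɹɛgeve

Substitution: /t/ → /ð/, /w/ → /x/, /l/ → /h/, giving /ðɛxhɹɛgev/.
The consonants /x/, /h/, /v/ cannot be parsed into a legal (C)V(N) syllable (only a nasal (/m/, /n/, or /ŋ/) is licensed in coda position; onsets are limited to one consonant).
Inserting the epenthetic vowel yields /x/ → /xɛ/, /h/ → /hɛ/, /v/ → /ve/.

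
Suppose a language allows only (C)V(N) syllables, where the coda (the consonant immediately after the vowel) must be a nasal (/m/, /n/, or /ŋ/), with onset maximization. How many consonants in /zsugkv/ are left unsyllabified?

The consonants /z/, /g/, /k/, /v/ cannot be parsed into a legal (C)V(N) syllable (only a nasal (/m/, /n/, or /ŋ/) is licensed in coda position; onsets are limited to one consonant).

4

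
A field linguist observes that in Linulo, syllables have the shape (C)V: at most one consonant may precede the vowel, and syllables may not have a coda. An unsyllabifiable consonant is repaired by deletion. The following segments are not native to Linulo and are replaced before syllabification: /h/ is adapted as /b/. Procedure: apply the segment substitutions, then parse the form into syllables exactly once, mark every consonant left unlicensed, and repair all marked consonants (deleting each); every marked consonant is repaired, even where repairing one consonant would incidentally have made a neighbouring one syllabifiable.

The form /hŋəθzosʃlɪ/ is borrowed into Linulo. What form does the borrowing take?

ŋəzolɪ

Substitution: /h/ → /b/, giving /bŋəθzosʃlɪ/.
Under (C)V, the unsyllabifiable consonants are /b/, /θ/, /s/, /ʃ/ (no codas are permitted; onsets are limited to one consonant).
Deletion applies to /b/, /θ/, /s/, /ʃ/.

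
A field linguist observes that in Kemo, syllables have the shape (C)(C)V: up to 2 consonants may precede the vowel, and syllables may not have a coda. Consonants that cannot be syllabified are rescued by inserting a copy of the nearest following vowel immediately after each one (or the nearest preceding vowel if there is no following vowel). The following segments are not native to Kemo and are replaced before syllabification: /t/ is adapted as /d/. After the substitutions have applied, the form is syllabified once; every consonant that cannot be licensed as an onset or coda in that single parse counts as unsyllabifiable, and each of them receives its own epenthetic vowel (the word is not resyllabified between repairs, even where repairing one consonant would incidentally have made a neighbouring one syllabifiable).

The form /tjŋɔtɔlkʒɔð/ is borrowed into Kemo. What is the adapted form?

dɔjŋɔdɔlɔkʒɔðɔ

Substitution: /t/ → /d/, giving /djŋɔdɔlkʒɔð/.
Under (C)(C)V, the unsyllabifiable consonants are /d/, /l/, /ð/ (no codas are permitted; onsets may contain at most 2 consonants).
Each unlicensed consonant becomes the onset of a new syllable: /d/ → /dɔ/, /l/ → /lɔ/, /ð/ → /ðɔ/.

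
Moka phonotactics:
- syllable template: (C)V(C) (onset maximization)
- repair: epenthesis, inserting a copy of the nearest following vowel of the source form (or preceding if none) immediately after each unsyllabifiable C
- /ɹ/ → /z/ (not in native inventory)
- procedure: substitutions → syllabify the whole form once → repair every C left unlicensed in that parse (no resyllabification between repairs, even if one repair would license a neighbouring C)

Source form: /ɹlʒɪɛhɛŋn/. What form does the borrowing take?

Substitution: /ɹ/ → /z/, giving /zlʒɪɛhɛŋn/.
The consonants /z/, /l/, /n/ cannot be parsed into a legal (C)V(C) syllable (at most one coda consonant is licensed; onsets are limited to one consonant).
Inserting the epenthetic vowel yields /z/ → /zɪ/, /l/ → /lɪ/, /n/ → /nɛ/.

zɪlɪʒɪɛhɛŋnɛ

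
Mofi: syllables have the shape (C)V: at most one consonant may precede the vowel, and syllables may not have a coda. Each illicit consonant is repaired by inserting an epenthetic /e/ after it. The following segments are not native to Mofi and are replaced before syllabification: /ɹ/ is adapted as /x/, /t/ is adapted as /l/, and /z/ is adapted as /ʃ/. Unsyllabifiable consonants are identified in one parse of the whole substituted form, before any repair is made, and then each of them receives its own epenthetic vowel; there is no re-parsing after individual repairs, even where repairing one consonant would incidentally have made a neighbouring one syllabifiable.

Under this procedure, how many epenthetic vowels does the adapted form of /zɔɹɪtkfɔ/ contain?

After substitution the input is /ʃɔxɪlkfɔ/.
The unsyllabifiable consonants are /l/, /k/; each receives one epenthetic vowel.

2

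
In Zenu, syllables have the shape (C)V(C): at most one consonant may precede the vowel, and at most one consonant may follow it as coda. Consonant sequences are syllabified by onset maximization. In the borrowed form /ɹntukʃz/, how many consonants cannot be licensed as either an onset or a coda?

4

Syllabifying with onset maximization leaves /ɹ/, /n/, /ʃ/, /z/ stranded (at most one coda consonant is licensed; onsets are limited to one consonant).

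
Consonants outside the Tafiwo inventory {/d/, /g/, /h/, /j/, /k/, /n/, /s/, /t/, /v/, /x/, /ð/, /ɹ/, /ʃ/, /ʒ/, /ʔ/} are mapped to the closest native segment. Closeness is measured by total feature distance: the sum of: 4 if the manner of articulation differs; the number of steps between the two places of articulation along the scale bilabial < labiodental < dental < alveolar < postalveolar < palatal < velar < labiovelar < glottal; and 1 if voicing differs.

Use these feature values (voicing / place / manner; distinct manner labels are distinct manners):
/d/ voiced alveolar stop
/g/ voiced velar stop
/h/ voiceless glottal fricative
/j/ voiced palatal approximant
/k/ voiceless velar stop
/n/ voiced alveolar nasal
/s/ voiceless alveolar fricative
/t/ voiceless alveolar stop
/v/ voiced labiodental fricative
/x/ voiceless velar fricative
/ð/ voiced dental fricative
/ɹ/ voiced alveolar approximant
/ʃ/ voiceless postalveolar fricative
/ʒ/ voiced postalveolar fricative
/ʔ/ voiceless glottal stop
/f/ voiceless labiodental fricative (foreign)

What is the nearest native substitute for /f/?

v

/v/ is closest: same manner (fricative), place distance 0 (labiodental→labiodental), voicing differs (+1); total 1. Next closest is /s/ at distance 2.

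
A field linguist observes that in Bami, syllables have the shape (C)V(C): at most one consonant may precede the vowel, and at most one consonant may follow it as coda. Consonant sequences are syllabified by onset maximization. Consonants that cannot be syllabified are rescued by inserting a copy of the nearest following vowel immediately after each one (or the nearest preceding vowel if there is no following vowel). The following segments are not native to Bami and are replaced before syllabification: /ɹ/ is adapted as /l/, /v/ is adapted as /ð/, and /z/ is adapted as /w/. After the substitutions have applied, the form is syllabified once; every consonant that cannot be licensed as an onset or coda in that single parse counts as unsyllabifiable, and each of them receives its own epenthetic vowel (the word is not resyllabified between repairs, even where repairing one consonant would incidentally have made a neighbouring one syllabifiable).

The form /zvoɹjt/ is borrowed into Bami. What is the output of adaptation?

woðoljoto

Substitution: /z/ → /w/, /v/ → /ð/, /ɹ/ → /l/, giving /wðoljt/.
The consonants /w/, /j/, /t/ cannot be parsed into a legal (C)V(C) syllable (at most one coda consonant is licensed; onsets are limited to one consonant).
Inserting the epenthetic vowel yields /w/ → /wo/, /j/ → /jo/, /t/ → /to/.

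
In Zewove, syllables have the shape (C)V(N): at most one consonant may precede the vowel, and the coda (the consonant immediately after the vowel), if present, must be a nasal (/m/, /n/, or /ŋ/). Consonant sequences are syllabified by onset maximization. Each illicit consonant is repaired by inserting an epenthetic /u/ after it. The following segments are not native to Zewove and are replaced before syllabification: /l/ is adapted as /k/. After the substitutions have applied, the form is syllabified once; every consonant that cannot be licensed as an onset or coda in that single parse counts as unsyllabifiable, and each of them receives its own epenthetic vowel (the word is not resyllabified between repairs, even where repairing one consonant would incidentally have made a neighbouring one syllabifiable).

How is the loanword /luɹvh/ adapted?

kuɹuvuhu

Substitution: /l/ → /k/, giving /kuɹvh/.
Under (C)V(N), the unsyllabifiable consonants are /ɹ/, /v/, /h/ (only a nasal (/m/, /n/, or /ŋ/) is licensed in coda position; onsets are limited to one consonant).
Epenthesis after each stranded consonant: /ɹ/ → /ɹu/, /v/ → /vu/, /h/ → /hu/.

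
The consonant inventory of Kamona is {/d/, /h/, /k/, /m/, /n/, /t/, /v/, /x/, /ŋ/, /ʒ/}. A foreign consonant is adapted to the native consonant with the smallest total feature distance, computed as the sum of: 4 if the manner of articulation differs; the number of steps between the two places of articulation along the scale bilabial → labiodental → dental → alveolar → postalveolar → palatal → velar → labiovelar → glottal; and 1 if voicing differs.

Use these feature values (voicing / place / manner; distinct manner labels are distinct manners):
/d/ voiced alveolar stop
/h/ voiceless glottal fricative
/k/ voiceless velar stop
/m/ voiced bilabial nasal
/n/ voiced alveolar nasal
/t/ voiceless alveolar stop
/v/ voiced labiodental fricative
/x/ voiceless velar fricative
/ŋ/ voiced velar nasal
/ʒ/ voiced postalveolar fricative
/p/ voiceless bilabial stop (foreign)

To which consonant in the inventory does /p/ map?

t

/t/ is closest: same manner (stop), place distance 3 (bilabial→alveolar), same voicing; total 3. Next closest is /d/ at distance 4.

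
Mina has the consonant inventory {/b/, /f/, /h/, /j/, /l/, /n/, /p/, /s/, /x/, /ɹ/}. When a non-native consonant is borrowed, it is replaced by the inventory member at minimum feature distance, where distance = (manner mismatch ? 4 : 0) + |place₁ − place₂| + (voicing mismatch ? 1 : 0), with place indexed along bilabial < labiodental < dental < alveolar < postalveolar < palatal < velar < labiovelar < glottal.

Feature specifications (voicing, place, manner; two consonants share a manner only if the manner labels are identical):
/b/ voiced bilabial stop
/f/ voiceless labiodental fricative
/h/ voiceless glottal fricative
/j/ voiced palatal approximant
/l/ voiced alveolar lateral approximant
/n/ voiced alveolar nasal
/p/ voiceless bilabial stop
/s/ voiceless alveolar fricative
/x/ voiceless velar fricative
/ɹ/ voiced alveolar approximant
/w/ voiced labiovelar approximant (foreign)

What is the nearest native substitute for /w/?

j

/j/ is closest: same manner (approximant), place distance 2 (labiovelar→palatal), same voicing; total 2. Next closest is /ɹ/ at distance 4.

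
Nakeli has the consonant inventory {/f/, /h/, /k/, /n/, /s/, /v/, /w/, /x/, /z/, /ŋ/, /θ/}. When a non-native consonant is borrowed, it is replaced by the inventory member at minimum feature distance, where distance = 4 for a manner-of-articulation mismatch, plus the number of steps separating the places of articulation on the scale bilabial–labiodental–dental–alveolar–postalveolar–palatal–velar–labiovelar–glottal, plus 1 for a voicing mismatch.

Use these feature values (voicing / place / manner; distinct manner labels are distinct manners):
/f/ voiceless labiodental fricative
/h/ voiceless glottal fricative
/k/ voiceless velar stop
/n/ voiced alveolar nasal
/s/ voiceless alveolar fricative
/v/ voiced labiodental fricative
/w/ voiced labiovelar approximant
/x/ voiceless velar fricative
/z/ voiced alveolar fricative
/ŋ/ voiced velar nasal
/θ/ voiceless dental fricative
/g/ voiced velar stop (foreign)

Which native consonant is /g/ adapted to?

k

/k/ is closest: same manner (stop), place distance 0 (velar→velar), voicing differs (+1); total 1. Next closest is /ŋ/ at distance 4.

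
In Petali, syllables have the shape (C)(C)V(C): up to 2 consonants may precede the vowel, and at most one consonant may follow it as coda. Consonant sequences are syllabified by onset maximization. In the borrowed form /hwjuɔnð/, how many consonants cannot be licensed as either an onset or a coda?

2

Syllabifying with onset maximization leaves /h/, /ð/ stranded (at most one coda consonant is licensed; onsets may contain at most 2 consonants).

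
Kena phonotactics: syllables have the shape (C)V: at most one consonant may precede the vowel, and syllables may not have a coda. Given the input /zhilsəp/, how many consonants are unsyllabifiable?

3

The consonants /z/, /l/, /p/ cannot be parsed into a legal (C)V syllable (no codas are permitted; onsets are limited to one consonant).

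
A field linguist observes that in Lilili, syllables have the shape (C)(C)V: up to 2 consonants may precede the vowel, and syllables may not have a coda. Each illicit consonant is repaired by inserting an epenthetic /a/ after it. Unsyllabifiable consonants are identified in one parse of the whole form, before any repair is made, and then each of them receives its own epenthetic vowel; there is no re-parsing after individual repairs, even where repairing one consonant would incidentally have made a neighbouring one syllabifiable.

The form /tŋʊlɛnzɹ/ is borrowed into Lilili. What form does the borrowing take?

Under (C)(C)V, the unsyllabifiable consonants are /n/, /z/, /ɹ/ (no codas are permitted; onsets may contain at most 2 consonants).
Inserting the epenthetic vowel yields /n/ → /na/, /z/ → /za/, /ɹ/ → /ɹa/.

tŋʊlɛnazaɹa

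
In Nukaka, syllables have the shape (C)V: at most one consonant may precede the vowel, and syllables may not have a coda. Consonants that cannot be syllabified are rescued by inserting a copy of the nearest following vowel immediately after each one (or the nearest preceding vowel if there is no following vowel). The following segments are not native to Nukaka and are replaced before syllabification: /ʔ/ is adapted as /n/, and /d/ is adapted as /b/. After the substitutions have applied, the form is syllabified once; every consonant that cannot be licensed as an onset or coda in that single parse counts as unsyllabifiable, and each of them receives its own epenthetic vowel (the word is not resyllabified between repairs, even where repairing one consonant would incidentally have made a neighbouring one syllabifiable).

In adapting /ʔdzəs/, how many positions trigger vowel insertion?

3

After substitution the input is /nbzəs/.
The unsyllabifiable consonants are /n/, /b/, /s/; each receives one epenthetic vowel.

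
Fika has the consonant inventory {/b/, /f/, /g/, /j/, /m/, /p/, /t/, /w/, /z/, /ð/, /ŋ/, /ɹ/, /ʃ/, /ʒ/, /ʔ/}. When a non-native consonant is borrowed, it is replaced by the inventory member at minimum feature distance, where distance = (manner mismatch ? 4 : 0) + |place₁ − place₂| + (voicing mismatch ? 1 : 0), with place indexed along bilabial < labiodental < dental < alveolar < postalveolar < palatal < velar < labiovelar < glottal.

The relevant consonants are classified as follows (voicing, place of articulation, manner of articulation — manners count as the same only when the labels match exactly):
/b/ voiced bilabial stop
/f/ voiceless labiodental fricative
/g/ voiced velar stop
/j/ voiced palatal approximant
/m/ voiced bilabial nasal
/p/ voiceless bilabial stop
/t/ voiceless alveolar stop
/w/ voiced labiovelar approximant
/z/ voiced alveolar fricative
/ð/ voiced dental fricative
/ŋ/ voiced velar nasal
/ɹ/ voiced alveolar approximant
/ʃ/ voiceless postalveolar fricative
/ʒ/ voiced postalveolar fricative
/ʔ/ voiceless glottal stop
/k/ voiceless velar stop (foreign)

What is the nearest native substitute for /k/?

g

/g/ is closest: same manner (stop), place distance 0 (velar→velar), voicing differs (+1); total 1. Next closest is /ʔ/ at distance 2.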